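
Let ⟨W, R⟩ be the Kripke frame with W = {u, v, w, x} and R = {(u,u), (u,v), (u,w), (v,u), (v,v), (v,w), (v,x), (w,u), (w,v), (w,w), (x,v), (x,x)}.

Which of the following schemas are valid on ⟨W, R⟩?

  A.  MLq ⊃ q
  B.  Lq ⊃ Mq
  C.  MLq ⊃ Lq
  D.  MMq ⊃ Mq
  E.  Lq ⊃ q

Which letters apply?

R is reflexive: each world relates to itself.
R is symmetric: every R-edge is matched by its reverse.
R is not transitive: u R v and v R x but not u R x.
R is not euclidean: v R u and v R x but not u R x.
R is serial: every world has an R-successor.
(A) MLq ⊃ q is the dual of axiom B, which corresponds to symmetry. R is symmetric — valid.
(B) Lq ⊃ Mq is axiom D, which corresponds to seriality. R is serial — valid.
(C) MLq ⊃ Lq is the dual of axiom 5; it is valid on a frame exactly when R is euclidean. R is not euclidean, so not valid.
(D) MMq ⊃ Mq is the dual of axiom 4, which corresponds to transitivity. R is not transitive — not valid.
(E) Lq ⊃ q is axiom T; it is valid on a frame exactly when R is reflexive. R is reflexive, so valid.

A, B, E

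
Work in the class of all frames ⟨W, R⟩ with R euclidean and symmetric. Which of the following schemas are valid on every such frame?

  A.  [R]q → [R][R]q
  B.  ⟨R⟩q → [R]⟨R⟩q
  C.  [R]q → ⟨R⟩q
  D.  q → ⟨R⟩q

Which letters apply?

A, B

A symmetric euclidean relation is transitive (uRv and vRw give vRu by symmetry, then uRw by the euclidean condition, applied at v).
(A) [R]q → [R][R]q is axiom 4, which corresponds to transitivity. Every such R is transitive — valid.
(B) ⟨R⟩q → [R]⟨R⟩q is axiom 5, which corresponds to the euclidean property. Every such R is euclidean — valid.
(C) [R]q → ⟨R⟩q is axiom D, which corresponds to seriality. Such an R need not be serial — not valid.
(D) q → ⟨R⟩q is the dual of axiom T; it is valid on a frame exactly when R is reflexive. Such an R need not be reflexive, so not valid.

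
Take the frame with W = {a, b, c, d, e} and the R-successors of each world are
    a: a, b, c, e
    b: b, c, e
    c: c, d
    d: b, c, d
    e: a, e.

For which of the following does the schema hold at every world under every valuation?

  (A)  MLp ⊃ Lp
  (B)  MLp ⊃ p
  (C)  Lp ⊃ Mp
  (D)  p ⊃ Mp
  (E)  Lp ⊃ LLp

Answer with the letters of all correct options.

R is reflexive: each world relates to itself.
R is not symmetric: a R b but not b R a.
R is not transitive: a R c and c R d but not a R d.
R is not euclidean: a R b and a R a but not b R a.
R is serial: every world has an R-successor.
(A) MLp ⊃ Lp (the dual of axiom 5) characterises the euclidean frames. R is not euclidean — not valid.
(B) the dual of axiom B: valid iff R is symmetric. R is not symmetric — not valid.
(C) axiom D: valid iff R is serial. R is serial — valid.
(D) p ⊃ Mp is the dual of axiom T; it is valid on a frame exactly when R is reflexive. R is reflexive, so valid.
(E) Lp ⊃ LLp is axiom 4, which corresponds to transitivity. R is not transitive — not valid.

C, D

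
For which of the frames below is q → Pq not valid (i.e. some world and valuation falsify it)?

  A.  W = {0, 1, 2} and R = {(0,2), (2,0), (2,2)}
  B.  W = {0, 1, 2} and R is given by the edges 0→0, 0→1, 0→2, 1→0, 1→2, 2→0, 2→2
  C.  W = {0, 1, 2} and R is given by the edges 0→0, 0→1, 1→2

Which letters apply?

The schema q → Pq is the dual of axiom T; it is valid on a frame iff R is reflexive.
(A) R is not reflexive (not 0 R 0), so the schema fails here.
(B) R is not reflexive (not 1 R 1), so the schema fails here.
(C) R is not reflexive (not 1 R 1), so the schema fails here.

A, B, C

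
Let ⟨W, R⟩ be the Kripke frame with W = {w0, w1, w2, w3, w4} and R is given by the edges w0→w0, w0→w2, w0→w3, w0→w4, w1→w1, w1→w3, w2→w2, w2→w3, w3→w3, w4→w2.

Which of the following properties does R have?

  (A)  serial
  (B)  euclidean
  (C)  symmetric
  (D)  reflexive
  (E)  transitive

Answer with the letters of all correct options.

A

(A) serial: every world has an R-successor.
(B) not euclidean: w0 R w2 and w0 R w0 but not w2 R w0.
(C) not symmetric: w0 R w2 but not w2 R w0.
(D) not reflexive: not w4 R w4.
(E) not transitive: w4 R w2 and w2 R w3 but not w4 R w3.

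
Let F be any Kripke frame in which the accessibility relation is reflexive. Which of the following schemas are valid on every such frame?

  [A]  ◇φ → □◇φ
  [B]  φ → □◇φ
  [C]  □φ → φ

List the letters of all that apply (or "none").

C

A reflexive relation is serial.
(A) ◇φ → □◇φ is axiom 5, which corresponds to the euclidean property. Such an R need not be euclidean — not valid.
(B) φ → □◇φ (axiom B) characterises the symmetric frames. Such an R need not be symmetric — not valid.
(C) axiom T: valid iff R is reflexive. Every such R is reflexive — valid.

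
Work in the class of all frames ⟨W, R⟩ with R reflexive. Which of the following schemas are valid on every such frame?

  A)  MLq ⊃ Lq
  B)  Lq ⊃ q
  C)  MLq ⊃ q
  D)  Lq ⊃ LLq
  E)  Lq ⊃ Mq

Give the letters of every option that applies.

B, E

A reflexive relation is serial.
(A) MLq ⊃ Lq is the dual of axiom 5, which corresponds to the euclidean property. Such an R need not be euclidean — not valid.
(B) axiom T: valid iff R is reflexive. Every such R is reflexive — valid.
(C) MLq ⊃ q is the dual of axiom B; it is valid on a frame exactly when R is symmetric. Such an R need not be symmetric, so not valid.
(D) Lq ⊃ LLq (axiom 4) characterises the transitive frames. Such an R need not be transitive — not valid.
(E) Lq ⊃ Mq is axiom D, which corresponds to seriality. Every such R is serial — valid.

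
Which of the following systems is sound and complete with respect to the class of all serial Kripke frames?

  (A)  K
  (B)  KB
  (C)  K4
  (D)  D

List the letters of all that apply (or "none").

(A) K is determined by the class of arbitrary frames.
(B) KB is determined by the class of symmetric frames.
(C) K4 is determined by the class of transitive frames.
(D) D is determined by exactly this class.

D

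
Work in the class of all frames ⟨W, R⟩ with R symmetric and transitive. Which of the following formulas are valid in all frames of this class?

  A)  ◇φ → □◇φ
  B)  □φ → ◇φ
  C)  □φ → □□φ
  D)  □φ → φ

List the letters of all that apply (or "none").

A, C

A symmetric transitive relation is euclidean (uRv and uRw give vRu by symmetry, then vRw by transitivity).
(A) ◇φ → □◇φ is axiom 5; it is valid on a frame exactly when R is euclidean. Every such R is euclidean, so valid.
(B) □φ → ◇φ (axiom D) characterises the serial frames. Such an R need not be serial — not valid.
(C) □φ → □□φ (axiom 4) characterises the transitive frames. Every such R is transitive — valid.
(D) □φ → φ is axiom T, which corresponds to reflexivity. Such an R need not be reflexive — not valid.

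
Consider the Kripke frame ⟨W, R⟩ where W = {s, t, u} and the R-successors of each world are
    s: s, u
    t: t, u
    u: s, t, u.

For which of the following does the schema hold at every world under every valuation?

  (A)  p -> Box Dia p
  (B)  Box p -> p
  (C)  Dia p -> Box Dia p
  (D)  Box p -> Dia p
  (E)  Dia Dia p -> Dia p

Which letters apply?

R is reflexive: each world relates to itself.
R is symmetric: every R-edge is matched by its reverse.
R is not transitive: s R u and u R t but not s R t.
R is not euclidean: u R s and u R t but not s R t.
R is serial: every world has an R-successor.
(A) p -> Box Dia p is axiom B; it is valid on a frame exactly when R is symmetric. R is symmetric, so valid.
(B) Box p -> p is axiom T, which corresponds to reflexivity. R is reflexive — valid.
(C) axiom 5: valid iff R is euclidean. R is not euclidean — not valid.
(D) axiom D: valid iff R is serial. R is serial — valid.
(E) Dia Dia p -> Dia p is the dual of axiom 4; it is valid on a frame exactly when R is transitive. R is not transitive, so not valid.

A, B, D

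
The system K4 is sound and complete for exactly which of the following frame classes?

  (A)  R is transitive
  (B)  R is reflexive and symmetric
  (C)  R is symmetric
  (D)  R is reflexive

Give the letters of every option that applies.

A

(A) K4 is sound and complete for exactly this class.
(B) this class determines B (= KTB), not K4.
(C) this class determines KB, not K4.
(D) this class determines T (= KT), not K4.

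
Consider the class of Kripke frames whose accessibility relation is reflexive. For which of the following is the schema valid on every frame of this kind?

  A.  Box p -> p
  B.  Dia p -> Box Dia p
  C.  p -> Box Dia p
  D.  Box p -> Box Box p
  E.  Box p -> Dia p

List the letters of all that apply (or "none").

A, E

A reflexive relation is serial.
(A) axiom T: valid iff R is reflexive. Every such R is reflexive — valid.
(B) axiom 5: valid iff R is euclidean. Such an R need not be euclidean — not valid.
(C) p -> Box Dia p is axiom B, which corresponds to symmetry. Such an R need not be symmetric — not valid.
(D) Box p -> Box Box p (axiom 4) characterises the transitive frames. Such an R need not be transitive — not valid.
(E) axiom D: valid iff R is serial. Every such R is serial — valid.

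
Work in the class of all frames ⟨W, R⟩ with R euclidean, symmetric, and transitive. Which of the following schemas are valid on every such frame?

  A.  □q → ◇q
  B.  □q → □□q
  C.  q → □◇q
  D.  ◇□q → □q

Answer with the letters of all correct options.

(A) □q → ◇q is axiom D, which corresponds to seriality. Such an R need not be serial — not valid.
(B) □q → □□q is axiom 4; it is valid on a frame exactly when R is transitive. Every such R is transitive, so valid.
(C) q → □◇q is axiom B, which corresponds to symmetry. Every such R is symmetric — valid.
(D) the dual of axiom 5: valid iff R is euclidean. Every such R is euclidean — valid.

B, C, D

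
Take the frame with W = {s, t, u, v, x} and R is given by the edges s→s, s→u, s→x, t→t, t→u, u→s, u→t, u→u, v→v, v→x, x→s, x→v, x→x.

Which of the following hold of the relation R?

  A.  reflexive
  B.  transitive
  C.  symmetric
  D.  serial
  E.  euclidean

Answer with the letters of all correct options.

A, C, D

(A) reflexive: each world relates to itself.
(B) not transitive: s R u and u R t but not s R t.
(C) symmetric: every R-edge is matched by its reverse.
(D) serial: every world has an R-successor.
(E) not euclidean: s R u and s R x but not u R x.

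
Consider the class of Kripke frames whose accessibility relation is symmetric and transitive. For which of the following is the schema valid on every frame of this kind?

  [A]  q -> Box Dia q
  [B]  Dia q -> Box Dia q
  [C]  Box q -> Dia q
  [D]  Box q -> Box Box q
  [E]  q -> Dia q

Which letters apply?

A, B, D

A symmetric transitive relation is euclidean (uRv and uRw give vRu by symmetry, then vRw by transitivity).
(A) q -> Box Dia q is axiom B, which corresponds to symmetry. Every such R is symmetric — valid.
(B) axiom 5: valid iff R is euclidean. Every such R is euclidean — valid.
(C) Box q -> Dia q is axiom D, which corresponds to seriality. Such an R need not be serial — not valid.
(D) Box q -> Box Box q is axiom 4, which corresponds to transitivity. Every such R is transitive — valid.
(E) q -> Dia q is the dual of axiom T, which corresponds to reflexivity. Such an R need not be reflexive — not valid.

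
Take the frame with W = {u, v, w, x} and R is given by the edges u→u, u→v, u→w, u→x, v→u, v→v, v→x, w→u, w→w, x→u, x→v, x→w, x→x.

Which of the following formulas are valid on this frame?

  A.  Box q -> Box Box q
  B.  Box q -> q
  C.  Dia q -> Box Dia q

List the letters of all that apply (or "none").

B

R is reflexive: each world relates to itself.
R is not transitive: v R u and u R w but not v R w.
R is not euclidean: u R v and u R w but not v R w.
(A) Box q -> Box Box q is axiom 4; it is valid on a frame exactly when R is transitive. R is not transitive, so not valid.
(B) Box q -> q (axiom T) characterises the reflexive frames. R is reflexive — valid.
(C) Dia q -> Box Dia q is axiom 5; it is valid on a frame exactly when R is euclidean. R is not euclidean, so not valid.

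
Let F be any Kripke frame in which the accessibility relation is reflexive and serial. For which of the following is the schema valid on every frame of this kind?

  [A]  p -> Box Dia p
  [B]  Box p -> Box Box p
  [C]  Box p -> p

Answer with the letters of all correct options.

(A) p -> Box Dia p (axiom B) characterises the symmetric frames. Such an R need not be symmetric — not valid.
(B) Box p -> Box Box p is axiom 4; it is valid on a frame exactly when R is transitive. Such an R need not be transitive, so not valid.
(C) Box p -> p is axiom T; it is valid on a frame exactly when R is reflexive. Every such R is reflexive, so valid.

C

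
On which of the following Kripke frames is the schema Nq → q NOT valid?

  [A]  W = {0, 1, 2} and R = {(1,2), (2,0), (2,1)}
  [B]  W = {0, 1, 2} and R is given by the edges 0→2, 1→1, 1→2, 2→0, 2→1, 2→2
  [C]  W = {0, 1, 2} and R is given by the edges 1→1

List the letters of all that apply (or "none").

The schema Nq → q is axiom T; it is valid on a frame iff R is reflexive.
(A) R is not reflexive (not 0 R 0), so the schema fails here.
(B) R is not reflexive (not 0 R 0), so the schema fails here.
(C) R is not reflexive (not 0 R 0), so the schema fails here.

A, B, C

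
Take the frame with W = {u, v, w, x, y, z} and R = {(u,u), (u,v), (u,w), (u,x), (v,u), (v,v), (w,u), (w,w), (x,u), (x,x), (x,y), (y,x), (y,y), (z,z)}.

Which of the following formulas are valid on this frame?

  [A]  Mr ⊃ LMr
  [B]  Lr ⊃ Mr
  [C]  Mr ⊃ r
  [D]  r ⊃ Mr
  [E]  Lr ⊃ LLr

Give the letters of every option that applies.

R is reflexive: each world relates to itself.
R is not transitive: u R x and x R y but not u R y.
R is not euclidean: u R v and u R w but not v R w.
R is serial: every world has an R-successor.
R is not a subset of the identity: u R v with u ≠ v.
(A) axiom 5: valid iff R is euclidean. R is not euclidean — not valid.
(B) Lr ⊃ Mr is axiom D; it is valid on a frame exactly when R is serial. R is serial, so valid.
(C) Mr ⊃ r (the converse of T) corresponds to R being a subset of the identity. Here R ⊄ identity, so not valid.
(D) r ⊃ Mr is the dual of axiom T; it is valid on a frame exactly when R is reflexive. R is reflexive, so valid.
(E) Lr ⊃ LLr (axiom 4) characterises the transitive frames. R is not transitive — not valid.

B, D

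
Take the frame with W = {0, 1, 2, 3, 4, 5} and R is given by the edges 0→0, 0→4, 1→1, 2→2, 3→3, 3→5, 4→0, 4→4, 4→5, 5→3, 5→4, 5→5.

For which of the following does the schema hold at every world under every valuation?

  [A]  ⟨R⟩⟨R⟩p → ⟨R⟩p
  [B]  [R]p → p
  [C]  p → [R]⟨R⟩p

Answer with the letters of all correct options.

R is reflexive: each world relates to itself.
R is symmetric: every R-edge is matched by its reverse.
R is not transitive: 0 R 4 and 4 R 5 but not 0 R 5.
(A) ⟨R⟩⟨R⟩p → ⟨R⟩p is the dual of axiom 4, which corresponds to transitivity. R is not transitive — not valid.
(B) [R]p → p is axiom T, which corresponds to reflexivity. R is reflexive — valid.
(C) p → [R]⟨R⟩p (axiom B) characterises the symmetric frames. R is symmetric — valid.

B, C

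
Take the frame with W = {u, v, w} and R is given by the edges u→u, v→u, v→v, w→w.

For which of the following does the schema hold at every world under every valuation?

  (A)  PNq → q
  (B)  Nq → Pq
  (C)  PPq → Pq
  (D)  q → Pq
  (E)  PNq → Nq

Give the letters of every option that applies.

B, C, D

R is reflexive: each world relates to itself.
R is not symmetric: v R u but not u R v.
R is transitive: R is closed under composition.
R is not euclidean: v R u and v R v but not u R v.
R is serial: every world has an R-successor.
(A) the dual of axiom B: valid iff R is symmetric. R is not symmetric — not valid.
(B) Nq → Pq is axiom D, which corresponds to seriality. R is serial — valid.
(C) PPq → Pq is the dual of axiom 4, which corresponds to transitivity. R is transitive — valid.
(D) q → Pq is the dual of axiom T; it is valid on a frame exactly when R is reflexive. R is reflexive, so valid.
(E) PNq → Nq (the dual of axiom 5) characterises the euclidean frames. R is not euclidean — not valid.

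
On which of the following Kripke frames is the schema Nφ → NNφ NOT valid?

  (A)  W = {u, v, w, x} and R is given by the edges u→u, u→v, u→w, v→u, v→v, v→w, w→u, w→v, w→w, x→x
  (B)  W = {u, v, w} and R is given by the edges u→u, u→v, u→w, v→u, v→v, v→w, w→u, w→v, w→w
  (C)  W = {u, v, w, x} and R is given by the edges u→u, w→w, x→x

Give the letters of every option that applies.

none

The schema Nφ → NNφ is axiom 4; it is valid on a frame iff R is transitive.
(A) R is transitive (R is closed under composition), so the schema is valid here.
(B) R is transitive (R is closed under composition), so the schema is valid here.
(C) R is transitive (R is closed under composition), so the schema is valid here.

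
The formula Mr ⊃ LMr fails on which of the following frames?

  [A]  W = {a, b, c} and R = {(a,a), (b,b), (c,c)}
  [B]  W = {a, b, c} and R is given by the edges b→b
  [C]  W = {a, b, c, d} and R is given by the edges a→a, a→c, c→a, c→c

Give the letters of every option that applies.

none

The schema Mr ⊃ LMr is axiom 5; it is valid on a frame iff R is euclidean.
(A) R is euclidean (any two R-successors of the same world are R-related), so the schema is valid here.
(B) R is euclidean (any two R-successors of the same world are R-related), so the schema is valid here.
(C) R is euclidean (any two R-successors of the same world are R-related), so the schema is valid here.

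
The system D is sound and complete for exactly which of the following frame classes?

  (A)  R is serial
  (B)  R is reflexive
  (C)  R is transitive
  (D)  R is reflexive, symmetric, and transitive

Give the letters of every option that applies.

A

(A) D is sound and complete for exactly this class.
(B) this class determines T (= KT), not D.
(C) this class determines K4, not D.
(D) this class determines S5, not D.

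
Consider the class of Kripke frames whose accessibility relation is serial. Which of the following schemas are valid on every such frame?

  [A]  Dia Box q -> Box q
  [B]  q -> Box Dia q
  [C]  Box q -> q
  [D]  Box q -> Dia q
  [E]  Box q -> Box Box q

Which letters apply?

D

(A) Dia Box q -> Box q is the dual of axiom 5, which corresponds to the euclidean property. Such an R need not be euclidean — not valid.
(B) q -> Box Dia q is axiom B; it is valid on a frame exactly when R is symmetric. Such an R need not be symmetric, so not valid.
(C) Box q -> q (axiom T) characterises the reflexive frames. Such an R need not be reflexive — not valid.
(D) Box q -> Dia q is axiom D; it is valid on a frame exactly when R is serial. Every such R is serial, so valid.
(E) Box q -> Box Box q is axiom 4, which corresponds to transitivity. Such an R need not be transitive — not valid.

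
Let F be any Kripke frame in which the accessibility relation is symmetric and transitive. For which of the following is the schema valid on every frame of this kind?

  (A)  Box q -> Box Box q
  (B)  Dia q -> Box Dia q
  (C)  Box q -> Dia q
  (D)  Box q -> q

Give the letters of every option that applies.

A, B

A symmetric transitive relation is euclidean (uRv and uRw give vRu by symmetry, then vRw by transitivity).
(A) Box q -> Box Box q is axiom 4, which corresponds to transitivity. Every such R is transitive — valid.
(B) axiom 5: valid iff R is euclidean. Every such R is euclidean — valid.
(C) Box q -> Dia q (axiom D) characterises the serial frames. Such an R need not be serial — not valid.
(D) Box q -> q is axiom T; it is valid on a frame exactly when R is reflexive. Such an R need not be reflexive, so not valid.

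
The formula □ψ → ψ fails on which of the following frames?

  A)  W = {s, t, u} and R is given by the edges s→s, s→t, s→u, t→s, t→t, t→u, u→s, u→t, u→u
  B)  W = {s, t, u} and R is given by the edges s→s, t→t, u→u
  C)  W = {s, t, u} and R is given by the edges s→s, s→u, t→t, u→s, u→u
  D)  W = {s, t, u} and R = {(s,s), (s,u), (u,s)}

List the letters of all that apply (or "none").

The schema □ψ → ψ is axiom T; it is valid on a frame iff R is reflexive.
(A) R is reflexive (each world relates to itself), so the schema is valid here.
(B) R is reflexive (each world relates to itself), so the schema is valid here.
(C) R is reflexive (each world relates to itself), so the schema is valid here.
(D) R is not reflexive (not t R t), so the schema fails here.

D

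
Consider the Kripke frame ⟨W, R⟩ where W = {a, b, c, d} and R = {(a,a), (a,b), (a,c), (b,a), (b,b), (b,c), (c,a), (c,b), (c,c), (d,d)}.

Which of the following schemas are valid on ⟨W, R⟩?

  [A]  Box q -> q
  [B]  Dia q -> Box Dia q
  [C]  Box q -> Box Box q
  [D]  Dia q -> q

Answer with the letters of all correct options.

R is reflexive: each world relates to itself.
R is transitive: R is closed under composition.
R is euclidean: any two R-successors of the same world are R-related.
R is not a subset of the identity: a R b with a ≠ b.
(A) Box q -> q (axiom T) characterises the reflexive frames. R is reflexive — valid.
(B) Dia q -> Box Dia q (axiom 5) characterises the euclidean frames. R is euclidean — valid.
(C) Box q -> Box Box q is axiom 4, which corresponds to transitivity. R is transitive — valid.
(D) Dia q -> q is the converse of T; it holds exactly when R ⊆ identity. Here R ⊄ identity — not valid.

A, B, C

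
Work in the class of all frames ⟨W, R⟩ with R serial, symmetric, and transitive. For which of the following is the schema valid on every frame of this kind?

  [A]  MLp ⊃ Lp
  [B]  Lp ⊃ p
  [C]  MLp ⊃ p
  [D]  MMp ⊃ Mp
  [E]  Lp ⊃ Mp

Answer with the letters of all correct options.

A, B, C, D, E

A serial symmetric transitive relation is reflexive (take any v with uRv; symmetry gives vRu and transitivity gives uRu), hence an equivalence relation.
(A) MLp ⊃ Lp (the dual of axiom 5) characterises the euclidean frames. Every such R is euclidean — valid.
(B) axiom T: valid iff R is reflexive. Every such R is reflexive — valid.
(C) MLp ⊃ p (the dual of axiom B) characterises the symmetric frames. Every such R is symmetric — valid.
(D) MMp ⊃ Mp is the dual of axiom 4; it is valid on a frame exactly when R is transitive. Every such R is transitive, so valid.
(E) Lp ⊃ Mp (axiom D) characterises the serial frames. Every such R is serial — valid.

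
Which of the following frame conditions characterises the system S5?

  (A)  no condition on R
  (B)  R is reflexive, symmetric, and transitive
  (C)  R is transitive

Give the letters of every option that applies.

(A) this class determines K, not S5.
(B) S5 is sound and complete for exactly this class.
(C) this class determines K4, not S5.

B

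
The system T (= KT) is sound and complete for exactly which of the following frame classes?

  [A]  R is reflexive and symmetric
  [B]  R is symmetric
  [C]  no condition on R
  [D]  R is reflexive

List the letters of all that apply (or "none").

(A) this class determines B (= KTB), not T (= KT).
(B) this class determines KB, not T (= KT).
(C) this class determines K, not T (= KT).
(D) T (= KT) is sound and complete for exactly this class.

D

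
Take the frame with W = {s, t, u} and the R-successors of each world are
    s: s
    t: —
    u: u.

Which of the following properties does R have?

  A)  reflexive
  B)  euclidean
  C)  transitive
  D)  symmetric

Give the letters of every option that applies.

B, C, D

(A) not reflexive: not t R t.
(B) euclidean: any two R-successors of the same world are R-related.
(C) transitive: R is closed under composition.
(D) symmetric: every R-edge is matched by its reverse.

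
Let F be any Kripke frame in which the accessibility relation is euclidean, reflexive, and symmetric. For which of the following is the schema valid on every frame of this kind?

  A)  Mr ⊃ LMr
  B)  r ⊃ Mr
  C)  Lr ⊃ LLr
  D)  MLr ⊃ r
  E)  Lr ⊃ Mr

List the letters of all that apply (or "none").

A relation that is euclidean, reflexive, and symmetric is also serial and transitive.
(A) Mr ⊃ LMr is axiom 5; it is valid on a frame exactly when R is euclidean. Every such R is euclidean, so valid.
(B) r ⊃ Mr is the dual of axiom T; it is valid on a frame exactly when R is reflexive. Every such R is reflexive, so valid.
(C) Lr ⊃ LLr is axiom 4, which corresponds to transitivity. Every such R is transitive — valid.
(D) the dual of axiom B: valid iff R is symmetric. Every such R is symmetric — valid.
(E) Lr ⊃ Mr is axiom D, which corresponds to seriality. Every such R is serial — valid.

A, B, C, D, E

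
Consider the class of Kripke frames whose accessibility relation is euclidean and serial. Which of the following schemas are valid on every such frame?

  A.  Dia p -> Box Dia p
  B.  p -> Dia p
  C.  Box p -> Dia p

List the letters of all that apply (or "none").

A, C

(A) Dia p -> Box Dia p (axiom 5) characterises the euclidean frames. Every such R is euclidean — valid.
(B) p -> Dia p (the dual of axiom T) characterises the reflexive frames. Such an R need not be reflexive — not valid.
(C) Box p -> Dia p is axiom D, which corresponds to seriality. Every such R is serial — valid.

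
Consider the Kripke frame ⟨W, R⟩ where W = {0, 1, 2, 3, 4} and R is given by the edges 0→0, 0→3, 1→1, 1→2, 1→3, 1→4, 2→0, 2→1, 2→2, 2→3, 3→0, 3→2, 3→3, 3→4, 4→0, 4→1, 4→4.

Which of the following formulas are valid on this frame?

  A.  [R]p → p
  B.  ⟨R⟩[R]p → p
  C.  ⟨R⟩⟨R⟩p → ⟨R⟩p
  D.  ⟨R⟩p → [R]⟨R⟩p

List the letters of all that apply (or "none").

R is reflexive: each world relates to itself.
R is not symmetric: 1 R 3 but not 3 R 1.
R is not transitive: 0 R 3 and 3 R 2 but not 0 R 2.
R is not euclidean: 1 R 2 and 1 R 4 but not 2 R 4.
(A) [R]p → p is axiom T; it is valid on a frame exactly when R is reflexive. R is reflexive, so valid.
(B) the dual of axiom B: valid iff R is symmetric. R is not symmetric — not valid.
(C) the dual of axiom 4: valid iff R is transitive. R is not transitive — not valid.
(D) ⟨R⟩p → [R]⟨R⟩p is axiom 5; it is valid on a frame exactly when R is euclidean. R is not euclidean, so not valid.

A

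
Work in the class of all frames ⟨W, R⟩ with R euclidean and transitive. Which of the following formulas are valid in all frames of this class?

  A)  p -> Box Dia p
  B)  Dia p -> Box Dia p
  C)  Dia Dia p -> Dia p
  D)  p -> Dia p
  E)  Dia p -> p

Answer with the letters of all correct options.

B, C

(A) p -> Box Dia p is axiom B, which corresponds to symmetry. Such an R need not be symmetric — not valid.
(B) axiom 5: valid iff R is euclidean. Every such R is euclidean — valid.
(C) Dia Dia p -> Dia p is the dual of axiom 4; it is valid on a frame exactly when R is transitive. Every such R is transitive, so valid.
(D) the dual of axiom T: valid iff R is reflexive. Such an R need not be reflexive — not valid.
(E) Dia p -> p (the converse of T) corresponds to R being a subset of the identity. Such an R need not be a subset of the identity, so not valid.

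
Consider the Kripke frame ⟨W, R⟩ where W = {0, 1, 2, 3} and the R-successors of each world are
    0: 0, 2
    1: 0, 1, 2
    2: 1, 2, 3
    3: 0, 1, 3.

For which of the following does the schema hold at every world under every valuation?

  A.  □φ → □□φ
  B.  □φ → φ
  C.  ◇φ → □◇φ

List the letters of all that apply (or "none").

B

R is reflexive: each world relates to itself.
R is not transitive: 0 R 2 and 2 R 1 but not 0 R 1.
R is not euclidean: 0 R 2 and 0 R 0 but not 2 R 0.
(A) □φ → □□φ is axiom 4, which corresponds to transitivity. R is not transitive — not valid.
(B) □φ → φ (axiom T) characterises the reflexive frames. R is reflexive — valid.
(C) ◇φ → □◇φ (axiom 5) characterises the euclidean frames. R is not euclidean — not valid.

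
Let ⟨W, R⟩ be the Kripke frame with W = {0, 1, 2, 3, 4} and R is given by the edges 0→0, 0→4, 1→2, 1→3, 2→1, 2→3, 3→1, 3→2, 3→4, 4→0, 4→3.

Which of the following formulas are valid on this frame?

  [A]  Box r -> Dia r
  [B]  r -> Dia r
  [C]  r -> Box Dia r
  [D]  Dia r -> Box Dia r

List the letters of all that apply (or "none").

A, C

R is not reflexive: not 1 R 1.
R is symmetric: every R-edge is matched by its reverse.
R is not euclidean: 3 R 1 and 3 R 4 but not 1 R 4.
R is serial: every world has an R-successor.
(A) Box r -> Dia r (axiom D) characterises the serial frames. R is serial — valid.
(B) r -> Dia r is the dual of axiom T, which corresponds to reflexivity. R is not reflexive — not valid.
(C) r -> Box Dia r is axiom B; it is valid on a frame exactly when R is symmetric. R is symmetric, so valid.
(D) Dia r -> Box Dia r is axiom 5; it is valid on a frame exactly when R is euclidean. R is not euclidean, so not valid.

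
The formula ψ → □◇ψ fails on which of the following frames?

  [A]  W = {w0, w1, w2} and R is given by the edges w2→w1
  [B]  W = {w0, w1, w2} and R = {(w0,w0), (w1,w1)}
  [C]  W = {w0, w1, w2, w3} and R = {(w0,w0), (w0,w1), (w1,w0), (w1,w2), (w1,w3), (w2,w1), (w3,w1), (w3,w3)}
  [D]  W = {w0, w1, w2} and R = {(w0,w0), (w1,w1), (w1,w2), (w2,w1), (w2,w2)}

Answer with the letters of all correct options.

The schema ψ → □◇ψ is axiom B; it is valid on a frame iff R is symmetric.
(A) R is not symmetric (w2 R w1 but not w1 R w2), so the schema fails here.
(B) R is symmetric (every R-edge is matched by its reverse), so the schema is valid here.
(C) R is symmetric (every R-edge is matched by its reverse), so the schema is valid here.
(D) R is symmetric (every R-edge is matched by its reverse), so the schema is valid here.

A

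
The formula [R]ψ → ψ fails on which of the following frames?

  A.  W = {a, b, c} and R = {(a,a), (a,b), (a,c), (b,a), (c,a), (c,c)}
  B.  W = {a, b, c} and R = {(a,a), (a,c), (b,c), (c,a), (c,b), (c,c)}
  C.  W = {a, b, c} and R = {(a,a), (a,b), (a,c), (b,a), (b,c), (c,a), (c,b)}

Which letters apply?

A, B, C

The schema [R]ψ → ψ is axiom T; it is valid on a frame iff R is reflexive.
(A) R is not reflexive (not b R b), so the schema fails here.
(B) R is not reflexive (not b R b), so the schema fails here.
(C) R is not reflexive (not b R b), so the schema fails here.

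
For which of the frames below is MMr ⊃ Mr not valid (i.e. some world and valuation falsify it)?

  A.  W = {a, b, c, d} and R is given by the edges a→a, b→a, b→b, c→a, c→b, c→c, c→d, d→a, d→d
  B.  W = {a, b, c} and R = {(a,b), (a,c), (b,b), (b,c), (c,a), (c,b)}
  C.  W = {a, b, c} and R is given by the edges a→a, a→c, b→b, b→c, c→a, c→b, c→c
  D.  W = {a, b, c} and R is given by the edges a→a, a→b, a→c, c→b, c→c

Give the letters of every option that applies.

The schema MMr ⊃ Mr is the dual of axiom 4; it is valid on a frame iff R is transitive.
(A) R is transitive (R is closed under composition), so the schema is valid here.
(B) R is not transitive (a R c and c R a but not a R a), so the schema fails here.
(C) R is not transitive (a R c and c R b but not a R b), so the schema fails here.
(D) R is transitive (R is closed under composition), so the schema is valid here.

B, C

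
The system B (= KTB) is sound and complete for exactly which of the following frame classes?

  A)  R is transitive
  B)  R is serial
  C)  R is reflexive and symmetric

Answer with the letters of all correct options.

(A) this class determines K4, not B (= KTB).
(B) this class determines D, not B (= KTB).
(C) B (= KTB) is sound and complete for exactly this class.

C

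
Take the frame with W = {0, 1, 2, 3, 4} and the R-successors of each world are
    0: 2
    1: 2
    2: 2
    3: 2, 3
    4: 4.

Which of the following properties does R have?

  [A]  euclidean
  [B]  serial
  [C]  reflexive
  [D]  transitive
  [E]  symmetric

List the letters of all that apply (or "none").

B, D

(A) not euclidean: 3 R 2 and 3 R 3 but not 2 R 3.
(B) serial: every world has an R-successor.
(C) not reflexive: not 0 R 0.
(D) transitive: R is closed under composition.
(E) not symmetric: 0 R 2 but not 2 R 0.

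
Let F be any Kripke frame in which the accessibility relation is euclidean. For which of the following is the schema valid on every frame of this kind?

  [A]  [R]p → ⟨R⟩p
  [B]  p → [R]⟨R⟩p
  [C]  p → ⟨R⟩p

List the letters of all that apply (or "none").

none

(A) axiom D: valid iff R is serial. Such an R need not be serial — not valid.
(B) p → [R]⟨R⟩p is axiom B; it is valid on a frame exactly when R is symmetric. Such an R need not be symmetric, so not valid.
(C) the dual of axiom T: valid iff R is reflexive. Such an R need not be reflexive — not valid.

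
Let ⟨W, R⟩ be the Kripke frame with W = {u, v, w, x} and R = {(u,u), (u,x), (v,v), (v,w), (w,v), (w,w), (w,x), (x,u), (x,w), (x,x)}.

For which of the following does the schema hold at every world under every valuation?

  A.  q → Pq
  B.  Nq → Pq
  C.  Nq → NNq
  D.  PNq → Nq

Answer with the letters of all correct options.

A, B

R is reflexive: each world relates to itself.
R is not transitive: u R x and x R w but not u R w.
R is not euclidean: w R v and w R x but not v R x.
R is serial: every world has an R-successor.
(A) q → Pq (the dual of axiom T) characterises the reflexive frames. R is reflexive — valid.
(B) Nq → Pq (axiom D) characterises the serial frames. R is serial — valid.
(C) Nq → NNq (axiom 4) characterises the transitive frames. R is not transitive — not valid.
(D) PNq → Nq is the dual of axiom 5; it is valid on a frame exactly when R is euclidean. R is not euclidean, so not valid.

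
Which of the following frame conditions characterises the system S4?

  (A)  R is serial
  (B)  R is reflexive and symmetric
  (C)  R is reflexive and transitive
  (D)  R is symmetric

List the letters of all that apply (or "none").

(A) this class determines D, not S4.
(B) this class determines B (= KTB), not S4.
(C) S4 is sound and complete for exactly this class.
(D) this class determines KB, not S4.

C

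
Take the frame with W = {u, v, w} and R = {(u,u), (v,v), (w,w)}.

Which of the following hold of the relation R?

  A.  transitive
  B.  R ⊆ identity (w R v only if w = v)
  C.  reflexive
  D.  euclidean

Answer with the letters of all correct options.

(A) transitive: R is closed under composition.
(B) ⊆ identity: every R-edge is a self-loop.
(C) reflexive: each world relates to itself.
(D) euclidean: any two R-successors of the same world are R-related.

A, B, C, D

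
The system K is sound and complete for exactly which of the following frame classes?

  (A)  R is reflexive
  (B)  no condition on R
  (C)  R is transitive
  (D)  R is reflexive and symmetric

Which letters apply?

B

(A) this class determines T (= KT), not K.
(B) K is sound and complete for exactly this class.
(C) this class determines K4, not K.
(D) this class determines B (= KTB), not K.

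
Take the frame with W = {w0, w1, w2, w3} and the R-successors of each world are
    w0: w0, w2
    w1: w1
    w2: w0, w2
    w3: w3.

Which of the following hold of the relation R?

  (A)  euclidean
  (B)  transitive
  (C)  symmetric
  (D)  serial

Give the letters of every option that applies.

A, B, C, D

(A) euclidean: any two R-successors of the same world are R-related.
(B) transitive: R is closed under composition.
(C) symmetric: every R-edge is matched by its reverse.
(D) serial: every world has an R-successor.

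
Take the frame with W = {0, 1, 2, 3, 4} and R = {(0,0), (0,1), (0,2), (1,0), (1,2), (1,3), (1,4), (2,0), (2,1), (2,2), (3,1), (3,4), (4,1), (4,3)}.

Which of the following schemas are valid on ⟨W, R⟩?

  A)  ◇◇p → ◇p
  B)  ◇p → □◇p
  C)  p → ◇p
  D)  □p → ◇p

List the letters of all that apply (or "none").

D

R is not reflexive: not 1 R 1.
R is not transitive: 0 R 1 and 1 R 3 but not 0 R 3.
R is not euclidean: 1 R 0 and 1 R 3 but not 0 R 3.
R is serial: every world has an R-successor.
(A) ◇◇p → ◇p is the dual of axiom 4, which corresponds to transitivity. R is not transitive — not valid.
(B) ◇p → □◇p (axiom 5) characterises the euclidean frames. R is not euclidean — not valid.
(C) p → ◇p is the dual of axiom T; it is valid on a frame exactly when R is reflexive. R is not reflexive, so not valid.
(D) axiom D: valid iff R is serial. R is serial — valid.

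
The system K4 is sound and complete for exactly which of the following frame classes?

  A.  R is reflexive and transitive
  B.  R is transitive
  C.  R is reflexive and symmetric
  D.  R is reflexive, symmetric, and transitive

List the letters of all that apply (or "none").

B

(A) this class determines S4, not K4.
(B) K4 is sound and complete for exactly this class.
(C) this class determines B (= KTB), not K4.
(D) this class determines S5, not K4.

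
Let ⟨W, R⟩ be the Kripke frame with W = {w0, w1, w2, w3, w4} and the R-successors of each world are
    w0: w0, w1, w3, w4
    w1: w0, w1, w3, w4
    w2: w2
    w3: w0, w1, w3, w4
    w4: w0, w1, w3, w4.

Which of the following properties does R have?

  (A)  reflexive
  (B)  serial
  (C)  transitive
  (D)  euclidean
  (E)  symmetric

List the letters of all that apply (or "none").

A, B, C, D, E

(A) reflexive: each world relates to itself.
(B) serial: every world has an R-successor.
(C) transitive: R is closed under composition.
(D) euclidean: any two R-successors of the same world are R-related.
(E) symmetric: every R-edge is matched by its reverse.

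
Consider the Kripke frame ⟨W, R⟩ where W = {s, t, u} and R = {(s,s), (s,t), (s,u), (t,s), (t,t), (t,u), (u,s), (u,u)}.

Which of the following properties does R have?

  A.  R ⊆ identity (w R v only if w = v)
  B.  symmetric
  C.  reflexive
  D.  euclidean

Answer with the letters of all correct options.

(A) not ⊆ identity: s R t with s ≠ t.
(B) not symmetric: t R u but not u R t.
(C) reflexive: each world relates to itself.
(D) not euclidean: s R u and s R t but not u R t.

C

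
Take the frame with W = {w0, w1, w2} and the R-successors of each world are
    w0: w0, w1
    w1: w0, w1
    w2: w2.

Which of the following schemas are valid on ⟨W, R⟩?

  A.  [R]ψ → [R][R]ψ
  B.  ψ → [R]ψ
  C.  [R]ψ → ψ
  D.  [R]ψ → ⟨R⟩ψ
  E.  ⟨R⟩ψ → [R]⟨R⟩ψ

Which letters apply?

R is reflexive: each world relates to itself.
R is transitive: R is closed under composition.
R is euclidean: any two R-successors of the same world are R-related.
R is serial: every world has an R-successor.
R is not a subset of the identity: w0 R w1 with w0 ≠ w1.
(A) axiom 4: valid iff R is transitive. R is transitive — valid.
(B) ψ → [R]ψ is valid only on frames where every R-edge is a self-loop. Here R ⊄ identity — not valid.
(C) axiom T: valid iff R is reflexive. R is reflexive — valid.
(D) [R]ψ → ⟨R⟩ψ is axiom D, which corresponds to seriality. R is serial — valid.
(E) axiom 5: valid iff R is euclidean. R is euclidean — valid.

A, C, D, E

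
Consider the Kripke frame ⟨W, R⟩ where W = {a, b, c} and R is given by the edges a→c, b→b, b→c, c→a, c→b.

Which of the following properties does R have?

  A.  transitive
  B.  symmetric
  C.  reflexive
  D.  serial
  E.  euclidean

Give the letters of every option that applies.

(A) not transitive: a R c and c R a but not a R a.
(B) symmetric: every R-edge is matched by its reverse.
(C) not reflexive: not a R a.
(D) serial: every world has an R-successor.
(E) not euclidean: c R a and c R b but not a R b.

B, D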